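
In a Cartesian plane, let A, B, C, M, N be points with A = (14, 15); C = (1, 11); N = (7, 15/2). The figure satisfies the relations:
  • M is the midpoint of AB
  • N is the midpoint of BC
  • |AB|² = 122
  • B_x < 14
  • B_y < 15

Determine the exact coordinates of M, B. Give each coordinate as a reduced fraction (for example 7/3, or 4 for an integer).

1. B_x = 13  [B = 2·N−C = 2·(7, 15/2)−(1, 11)]
2. B_y = 4  [B = 2·N−C = 2·(7, 15/2)−(1, 11)]
   so B = (13, 4)
3. M_x = 27/2  [2·M = A+B = (14, 15)+(13, 4)]
4. M_y = 19/2  [2·M = A+B = (14, 15)+(13, 4)]
   so M = (27/2, 19/2)

M = (27/2, 19/2)
B = (13, 4)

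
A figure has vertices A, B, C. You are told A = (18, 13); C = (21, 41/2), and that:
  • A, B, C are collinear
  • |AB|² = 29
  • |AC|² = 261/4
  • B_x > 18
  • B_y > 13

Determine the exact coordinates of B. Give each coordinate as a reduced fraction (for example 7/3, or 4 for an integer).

1. B_x = 20  [[A, B, C are collinear ⇒ 15/2x-3y-96=0] ∩ [|B−(18, 13)|²=29]]
2. B_y = 18  [[A, B, C are collinear ⇒ 15/2x-3y-96=0] ∩ [|B−(18, 13)|²=29]]
   so B = (20, 18)

B = (20, 18)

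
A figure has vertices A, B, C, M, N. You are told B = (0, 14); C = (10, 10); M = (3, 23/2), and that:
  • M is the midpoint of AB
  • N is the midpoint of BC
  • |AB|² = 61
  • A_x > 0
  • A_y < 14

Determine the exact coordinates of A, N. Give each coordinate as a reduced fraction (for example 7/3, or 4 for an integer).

1. A_x = 6  [A = 2·M−B = 2·(3, 23/2)−(0, 14)]
2. A_y = 9  [A = 2·M−B = 2·(3, 23/2)−(0, 14)]
   so A = (6, 9)
3. N_x = 5  [2·N = B+C = (0, 14)+(10, 10)]
4. N_y = 12  [2·N = B+C = (0, 14)+(10, 10)]
   so N = (5, 12)

A = (6, 9)
N = (5, 12)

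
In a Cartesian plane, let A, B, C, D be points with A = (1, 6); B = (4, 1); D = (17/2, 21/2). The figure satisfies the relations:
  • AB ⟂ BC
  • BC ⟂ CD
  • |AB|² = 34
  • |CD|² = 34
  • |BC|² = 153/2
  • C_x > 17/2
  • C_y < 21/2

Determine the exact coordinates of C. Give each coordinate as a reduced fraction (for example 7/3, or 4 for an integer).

1. C_x = 23/2  [[AB ⟂ BC ⇒ 3x-5y-7=0] ∩ [|C−(17/2, 21/2)|²=34]]
2. C_y = 11/2  [[AB ⟂ BC ⇒ 3x-5y-7=0] ∩ [|C−(17/2, 21/2)|²=34]]
   so C = (23/2, 11/2)

C = (23/2, 11/2)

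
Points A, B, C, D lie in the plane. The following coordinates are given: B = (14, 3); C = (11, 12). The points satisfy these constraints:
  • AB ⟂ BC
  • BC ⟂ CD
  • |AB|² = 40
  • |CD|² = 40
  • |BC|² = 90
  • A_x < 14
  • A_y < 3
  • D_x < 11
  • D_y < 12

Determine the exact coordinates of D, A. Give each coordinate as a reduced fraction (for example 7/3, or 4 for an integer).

1. D_x = 5  [[BC ⟂ CD ⇒ -3x+9y-75=0] ∩ [|D−(11, 12)|²=40]]
2. D_y = 10  [[BC ⟂ CD ⇒ -3x+9y-75=0] ∩ [|D−(11, 12)|²=40]]
   so D = (5, 10)
3. A_x = 8  [[AB ⟂ BC ⇒ 3x-9y-15=0] ∩ [|A−(14, 3)|²=40]]
4. A_y = 1  [[AB ⟂ BC ⇒ 3x-9y-15=0] ∩ [|A−(14, 3)|²=40]]
   so A = (8, 1)

D = (5, 10)
A = (8, 1)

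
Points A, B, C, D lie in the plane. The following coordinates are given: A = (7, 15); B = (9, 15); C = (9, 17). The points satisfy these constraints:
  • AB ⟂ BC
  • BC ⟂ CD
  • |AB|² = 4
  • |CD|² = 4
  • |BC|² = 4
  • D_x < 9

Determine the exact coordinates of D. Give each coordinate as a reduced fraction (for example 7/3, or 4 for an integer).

1. D_x = 7  [[BC ⟂ CD ⇒ 2y-34=0] ∩ [|D−(9, 17)|²=4]]
2. D_y = 17  [[BC ⟂ CD ⇒ 2y-34=0] ∩ [|D−(9, 17)|²=4]]
   so D = (7, 17)

D = (7, 17)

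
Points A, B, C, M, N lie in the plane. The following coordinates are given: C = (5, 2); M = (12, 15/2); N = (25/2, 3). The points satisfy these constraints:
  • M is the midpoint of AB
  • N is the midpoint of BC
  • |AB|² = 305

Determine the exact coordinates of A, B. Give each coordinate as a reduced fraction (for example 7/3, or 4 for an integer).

1. B_x = 20  [B = 2·N−C = 2·(25/2, 3)−(5, 2)]
2. B_y = 4  [B = 2·N−C = 2·(25/2, 3)−(5, 2)]
   so B = (20, 4)
3. A_x = 4  [A = 2·M−B = 2·(12, 15/2)−(20, 4)]
4. A_y = 11  [A = 2·M−B = 2·(12, 15/2)−(20, 4)]
   so A = (4, 11)

A = (4, 11)
B = (20, 4)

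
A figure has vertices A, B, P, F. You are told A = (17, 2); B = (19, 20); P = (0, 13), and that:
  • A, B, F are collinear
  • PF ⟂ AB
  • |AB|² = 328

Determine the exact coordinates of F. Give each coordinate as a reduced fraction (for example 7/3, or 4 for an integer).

1. F_x = 18  [[A, B, F are collinear ⇒ -18x+2y+302=0] ∩ [PF ⟂ AB ⇒ 2x+18y-234=0]]
2. F_y = 11  [[A, B, F are collinear ⇒ -18x+2y+302=0] ∩ [PF ⟂ AB ⇒ 2x+18y-234=0]]
   so F = (18, 11)

F = (18, 11)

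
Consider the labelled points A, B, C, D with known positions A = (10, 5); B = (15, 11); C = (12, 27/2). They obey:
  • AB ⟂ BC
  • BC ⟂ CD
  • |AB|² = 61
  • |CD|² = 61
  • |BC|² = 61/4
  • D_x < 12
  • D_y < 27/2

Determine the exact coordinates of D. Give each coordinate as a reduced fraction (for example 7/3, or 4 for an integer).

D = (7, 15/2)

1. D_x = 7  [[BC ⟂ CD ⇒ -3x+5/2y+9/4=0] ∩ [|D−(12, 27/2)|²=61]]
2. D_y = 15/2  [[BC ⟂ CD ⇒ -3x+5/2y+9/4=0] ∩ [|D−(12, 27/2)|²=61]]
   so D = (7, 15/2)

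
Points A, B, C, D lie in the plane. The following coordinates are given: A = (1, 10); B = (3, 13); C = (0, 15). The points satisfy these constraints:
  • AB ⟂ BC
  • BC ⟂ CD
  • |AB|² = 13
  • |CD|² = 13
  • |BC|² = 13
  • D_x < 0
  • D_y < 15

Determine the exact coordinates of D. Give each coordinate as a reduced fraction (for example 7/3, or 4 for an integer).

D = (-2, 12)

1. D_x = -2  [[BC ⟂ CD ⇒ -3x+2y-30=0] ∩ [|D−(0, 15)|²=13]]
2. D_y = 12  [[BC ⟂ CD ⇒ -3x+2y-30=0] ∩ [|D−(0, 15)|²=13]]
   so D = (-2, 12)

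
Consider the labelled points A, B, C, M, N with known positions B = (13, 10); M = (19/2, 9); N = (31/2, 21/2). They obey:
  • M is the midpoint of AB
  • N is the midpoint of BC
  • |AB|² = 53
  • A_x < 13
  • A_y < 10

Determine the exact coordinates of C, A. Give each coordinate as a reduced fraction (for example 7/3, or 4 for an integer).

C = (18, 11)
A = (6, 8)

1. A_x = 6  [A = 2·M−B = 2·(19/2, 9)−(13, 10)]
2. A_y = 8  [A = 2·M−B = 2·(19/2, 9)−(13, 10)]
   so A = (6, 8)
3. C_x = 18  [C = 2·N−B = 2·(31/2, 21/2)−(13, 10)]
4. C_y = 11  [C = 2·N−B = 2·(31/2, 21/2)−(13, 10)]
   so C = (18, 11)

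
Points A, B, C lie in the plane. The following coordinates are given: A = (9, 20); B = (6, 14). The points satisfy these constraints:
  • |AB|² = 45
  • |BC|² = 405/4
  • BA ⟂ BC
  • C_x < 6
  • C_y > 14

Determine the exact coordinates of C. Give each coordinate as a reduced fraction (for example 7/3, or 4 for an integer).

C = (-3, 37/2)

1. C_x = -3  [[BA ⟂ BC ⇒ 3x+6y-102=0] ∩ [|C−(6, 14)|²=405/4]]
2. C_y = 37/2  [[BA ⟂ BC ⇒ 3x+6y-102=0] ∩ [|C−(6, 14)|²=405/4]]
   so C = (-3, 37/2)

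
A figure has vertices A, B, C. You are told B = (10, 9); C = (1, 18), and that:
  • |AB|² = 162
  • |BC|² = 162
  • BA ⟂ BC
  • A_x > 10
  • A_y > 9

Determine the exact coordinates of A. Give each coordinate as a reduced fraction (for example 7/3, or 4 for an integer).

1. A_x = 19  [[BA ⟂ BC ⇒ -9x+9y+9=0] ∩ [|A−(10, 9)|²=162]]
2. A_y = 18  [[BA ⟂ BC ⇒ -9x+9y+9=0] ∩ [|A−(10, 9)|²=162]]
   so A = (19, 18)

A = (19, 18)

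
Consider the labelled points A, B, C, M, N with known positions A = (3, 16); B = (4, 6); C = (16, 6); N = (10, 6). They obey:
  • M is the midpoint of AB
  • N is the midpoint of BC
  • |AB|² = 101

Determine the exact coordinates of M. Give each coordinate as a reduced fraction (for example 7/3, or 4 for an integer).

1. M_x = 7/2  [2·M = A+B = (3, 16)+(4, 6)]
2. M_y = 11  [2·M = A+B = (3, 16)+(4, 6)]
   so M = (7/2, 11)

M = (7/2, 11)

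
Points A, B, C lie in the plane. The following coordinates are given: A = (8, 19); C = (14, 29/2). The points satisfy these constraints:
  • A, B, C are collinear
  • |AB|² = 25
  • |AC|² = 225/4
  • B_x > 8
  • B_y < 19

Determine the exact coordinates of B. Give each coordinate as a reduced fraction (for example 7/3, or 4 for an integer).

1. B_x = 12  [[A, B, C are collinear ⇒ -9/2x-6y+150=0] ∩ [|B−(8, 19)|²=25]]
2. B_y = 16  [[A, B, C are collinear ⇒ -9/2x-6y+150=0] ∩ [|B−(8, 19)|²=25]]
   so B = (12, 16)

B = (12, 16)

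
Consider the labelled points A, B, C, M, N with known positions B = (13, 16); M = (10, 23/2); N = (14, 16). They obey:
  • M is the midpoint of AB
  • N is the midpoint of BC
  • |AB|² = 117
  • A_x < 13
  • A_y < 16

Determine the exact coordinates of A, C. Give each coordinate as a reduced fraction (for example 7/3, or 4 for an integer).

A = (7, 7)
C = (15, 16)

1. A_x = 7  [A = 2·M−B = 2·(10, 23/2)−(13, 16)]
2. A_y = 7  [A = 2·M−B = 2·(10, 23/2)−(13, 16)]
   so A = (7, 7)
3. C_x = 15  [C = 2·N−B = 2·(14, 16)−(13, 16)]
4. C_y = 16  [C = 2·N−B = 2·(14, 16)−(13, 16)]
   so C = (15, 16)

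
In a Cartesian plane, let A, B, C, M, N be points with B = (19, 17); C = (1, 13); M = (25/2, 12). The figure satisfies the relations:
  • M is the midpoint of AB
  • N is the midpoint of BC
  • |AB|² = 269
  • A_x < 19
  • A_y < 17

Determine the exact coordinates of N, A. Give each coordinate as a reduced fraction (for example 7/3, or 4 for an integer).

N = (10, 15)
A = (6, 7)

1. A_x = 6  [A = 2·M−B = 2·(25/2, 12)−(19, 17)]
2. A_y = 7  [A = 2·M−B = 2·(25/2, 12)−(19, 17)]
   so A = (6, 7)
3. N_x = 10  [2·N = B+C = (19, 17)+(1, 13)]
4. N_y = 15  [2·N = B+C = (19, 17)+(1, 13)]
   so N = (10, 15)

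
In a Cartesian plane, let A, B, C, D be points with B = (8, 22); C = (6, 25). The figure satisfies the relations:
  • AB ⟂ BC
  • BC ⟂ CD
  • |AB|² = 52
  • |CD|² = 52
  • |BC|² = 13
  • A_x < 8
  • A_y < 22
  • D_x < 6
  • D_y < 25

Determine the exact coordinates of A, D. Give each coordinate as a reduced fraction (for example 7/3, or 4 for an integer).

1. A_x = 2  [[AB ⟂ BC ⇒ 2x-3y+50=0] ∩ [|A−(8, 22)|²=52]]
2. A_y = 18  [[AB ⟂ BC ⇒ 2x-3y+50=0] ∩ [|A−(8, 22)|²=52]]
   so A = (2, 18)
3. D_x = 0  [[BC ⟂ CD ⇒ -2x+3y-63=0] ∩ [|D−(6, 25)|²=52]]
4. D_y = 21  [[BC ⟂ CD ⇒ -2x+3y-63=0] ∩ [|D−(6, 25)|²=52]]
   so D = (0, 21)

A = (2, 18)
D = (0, 21)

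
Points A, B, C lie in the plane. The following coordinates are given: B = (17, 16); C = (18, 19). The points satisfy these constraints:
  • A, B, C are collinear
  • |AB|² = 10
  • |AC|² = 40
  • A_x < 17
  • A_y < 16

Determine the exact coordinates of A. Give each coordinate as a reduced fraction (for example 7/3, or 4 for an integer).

A = (16, 13)

1. A_x = 16  [[A, B, C are collinear ⇒ -3x+1y+35=0] ∩ [|A−(17, 16)|²=10]]
2. A_y = 13  [[A, B, C are collinear ⇒ -3x+1y+35=0] ∩ [|A−(17, 16)|²=10]]
   so A = (16, 13)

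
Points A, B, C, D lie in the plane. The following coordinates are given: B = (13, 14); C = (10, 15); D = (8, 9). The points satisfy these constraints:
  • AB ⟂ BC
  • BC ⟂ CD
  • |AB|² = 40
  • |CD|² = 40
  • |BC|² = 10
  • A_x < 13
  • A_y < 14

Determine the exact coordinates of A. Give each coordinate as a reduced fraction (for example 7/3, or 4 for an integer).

A = (11, 8)

1. A_x = 11  [[AB ⟂ BC ⇒ 3x-1y-25=0] ∩ [|A−(13, 14)|²=40]]
2. A_y = 8  [[AB ⟂ BC ⇒ 3x-1y-25=0] ∩ [|A−(13, 14)|²=40]]
   so A = (11, 8)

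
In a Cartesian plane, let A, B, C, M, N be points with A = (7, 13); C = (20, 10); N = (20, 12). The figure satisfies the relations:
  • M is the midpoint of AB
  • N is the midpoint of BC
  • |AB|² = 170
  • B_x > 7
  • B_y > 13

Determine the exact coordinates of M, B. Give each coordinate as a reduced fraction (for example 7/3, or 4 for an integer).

M = (27/2, 27/2)
B = (20, 14)

1. B_x = 20  [B = 2·N−C = 2·(20, 12)−(20, 10)]
2. B_y = 14  [B = 2·N−C = 2·(20, 12)−(20, 10)]
   so B = (20, 14)
3. M_x = 27/2  [2·M = A+B = (7, 13)+(20, 14)]
4. M_y = 27/2  [2·M = A+B = (7, 13)+(20, 14)]
   so M = (27/2, 27/2)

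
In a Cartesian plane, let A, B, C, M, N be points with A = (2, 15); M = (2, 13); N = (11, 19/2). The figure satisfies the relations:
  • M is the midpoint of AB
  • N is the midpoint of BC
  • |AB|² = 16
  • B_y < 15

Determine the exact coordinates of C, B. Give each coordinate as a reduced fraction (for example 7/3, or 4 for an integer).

1. B_x = 2  [B = 2·M−A = 2·(2, 13)−(2, 15)]
2. B_y = 11  [B = 2·M−A = 2·(2, 13)−(2, 15)]
   so B = (2, 11)
3. C_x = 20  [C = 2·N−B = 2·(11, 19/2)−(2, 11)]
4. C_y = 8  [C = 2·N−B = 2·(11, 19/2)−(2, 11)]
   so C = (20, 8)

C = (20, 8)
B = (2, 11)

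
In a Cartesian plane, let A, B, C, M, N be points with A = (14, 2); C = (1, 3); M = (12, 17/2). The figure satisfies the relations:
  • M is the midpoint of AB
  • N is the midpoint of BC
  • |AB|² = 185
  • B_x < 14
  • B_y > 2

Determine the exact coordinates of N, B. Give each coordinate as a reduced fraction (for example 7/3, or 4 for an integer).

N = (11/2, 9)
B = (10, 15)

1. B_x = 10  [B = 2·M−A = 2·(12, 17/2)−(14, 2)]
2. B_y = 15  [B = 2·M−A = 2·(12, 17/2)−(14, 2)]
   so B = (10, 15)
3. N_x = 11/2  [2·N = B+C = (10, 15)+(1, 3)]
4. N_y = 9  [2·N = B+C = (10, 15)+(1, 3)]
   so N = (11/2, 9)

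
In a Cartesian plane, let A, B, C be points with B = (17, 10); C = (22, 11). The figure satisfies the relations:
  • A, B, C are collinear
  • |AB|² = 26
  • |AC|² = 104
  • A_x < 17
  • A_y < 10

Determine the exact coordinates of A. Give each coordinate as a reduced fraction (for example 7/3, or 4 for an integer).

A = (12, 9)

1. A_x = 12  [[A, B, C are collinear ⇒ -1x+5y-33=0] ∩ [|A−(17, 10)|²=26]]
2. A_y = 9  [[A, B, C are collinear ⇒ -1x+5y-33=0] ∩ [|A−(17, 10)|²=26]]
   so A = (12, 9)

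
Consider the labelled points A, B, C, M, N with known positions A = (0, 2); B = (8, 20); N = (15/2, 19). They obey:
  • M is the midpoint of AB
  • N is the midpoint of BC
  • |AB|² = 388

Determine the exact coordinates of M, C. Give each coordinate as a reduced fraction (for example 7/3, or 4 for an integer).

1. M_x = 4  [2·M = A+B = (0, 2)+(8, 20)]
2. M_y = 11  [2·M = A+B = (0, 2)+(8, 20)]
   so M = (4, 11)
3. C_x = 7  [C = 2·N−B = 2·(15/2, 19)−(8, 20)]
4. C_y = 18  [C = 2·N−B = 2·(15/2, 19)−(8, 20)]
   so C = (7, 18)

M = (4, 11)
C = (7, 18)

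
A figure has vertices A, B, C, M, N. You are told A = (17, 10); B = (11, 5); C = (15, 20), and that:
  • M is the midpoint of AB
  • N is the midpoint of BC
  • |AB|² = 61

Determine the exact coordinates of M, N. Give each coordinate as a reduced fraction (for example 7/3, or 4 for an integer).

1. M_x = 14  [2·M = A+B = (17, 10)+(11, 5)]
2. M_y = 15/2  [2·M = A+B = (17, 10)+(11, 5)]
   so M = (14, 15/2)
3. N_x = 13  [2·N = B+C = (11, 5)+(15, 20)]
4. N_y = 25/2  [2·N = B+C = (11, 5)+(15, 20)]
   so N = (13, 25/2)

M = (14, 15/2)
N = (13, 25/2)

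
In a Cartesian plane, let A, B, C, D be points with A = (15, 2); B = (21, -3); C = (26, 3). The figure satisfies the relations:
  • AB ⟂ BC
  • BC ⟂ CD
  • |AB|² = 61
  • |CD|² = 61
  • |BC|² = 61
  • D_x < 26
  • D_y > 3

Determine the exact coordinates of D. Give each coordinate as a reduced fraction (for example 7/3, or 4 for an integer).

D = (20, 8)

1. D_x = 20  [[BC ⟂ CD ⇒ 5x+6y-148=0] ∩ [|D−(26, 3)|²=61]]
2. D_y = 8  [[BC ⟂ CD ⇒ 5x+6y-148=0] ∩ [|D−(26, 3)|²=61]]
   so D = (20, 8)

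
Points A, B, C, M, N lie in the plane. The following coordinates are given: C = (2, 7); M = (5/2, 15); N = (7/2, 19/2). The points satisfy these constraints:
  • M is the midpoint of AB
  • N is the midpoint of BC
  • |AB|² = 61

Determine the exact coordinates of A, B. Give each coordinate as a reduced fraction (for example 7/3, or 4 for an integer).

1. B_x = 5  [B = 2·N−C = 2·(7/2, 19/2)−(2, 7)]
2. B_y = 12  [B = 2·N−C = 2·(7/2, 19/2)−(2, 7)]
   so B = (5, 12)
3. A_x = 0  [A = 2·M−B = 2·(5/2, 15)−(5, 12)]
4. A_y = 18  [A = 2·M−B = 2·(5/2, 15)−(5, 12)]
   so A = (0, 18)

A = (0, 18)
B = (5, 12)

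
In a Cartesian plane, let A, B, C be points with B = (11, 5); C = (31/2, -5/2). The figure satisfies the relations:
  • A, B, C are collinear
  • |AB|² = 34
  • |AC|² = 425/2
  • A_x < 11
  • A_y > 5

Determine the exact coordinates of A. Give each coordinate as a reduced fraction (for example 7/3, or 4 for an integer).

1. A_x = 8  [[A, B, C are collinear ⇒ 15/2x+9/2y-105=0] ∩ [|A−(11, 5)|²=34]]
2. A_y = 10  [[A, B, C are collinear ⇒ 15/2x+9/2y-105=0] ∩ [|A−(11, 5)|²=34]]
   so A = (8, 10)

A = (8, 10)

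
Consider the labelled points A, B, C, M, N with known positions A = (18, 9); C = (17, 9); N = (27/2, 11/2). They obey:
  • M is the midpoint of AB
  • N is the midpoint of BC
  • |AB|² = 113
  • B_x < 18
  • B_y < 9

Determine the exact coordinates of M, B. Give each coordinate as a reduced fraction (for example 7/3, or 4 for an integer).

1. B_x = 10  [B = 2·N−C = 2·(27/2, 11/2)−(17, 9)]
2. B_y = 2  [B = 2·N−C = 2·(27/2, 11/2)−(17, 9)]
   so B = (10, 2)
3. M_x = 14  [2·M = A+B = (18, 9)+(10, 2)]
4. M_y = 11/2  [2·M = A+B = (18, 9)+(10, 2)]
   so M = (14, 11/2)

M = (14, 11/2)
B = (10, 2)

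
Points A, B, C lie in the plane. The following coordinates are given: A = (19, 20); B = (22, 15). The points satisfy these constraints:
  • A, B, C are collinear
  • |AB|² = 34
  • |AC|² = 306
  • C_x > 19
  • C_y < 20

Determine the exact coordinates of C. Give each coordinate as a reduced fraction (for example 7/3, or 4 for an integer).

1. C_x = 28  [[A, B, C are collinear ⇒ 5x+3y-155=0] ∩ [|C−(19, 20)|²=306]]
2. C_y = 5  [[A, B, C are collinear ⇒ 5x+3y-155=0] ∩ [|C−(19, 20)|²=306]]
   so C = (28, 5)

C = (28, 5)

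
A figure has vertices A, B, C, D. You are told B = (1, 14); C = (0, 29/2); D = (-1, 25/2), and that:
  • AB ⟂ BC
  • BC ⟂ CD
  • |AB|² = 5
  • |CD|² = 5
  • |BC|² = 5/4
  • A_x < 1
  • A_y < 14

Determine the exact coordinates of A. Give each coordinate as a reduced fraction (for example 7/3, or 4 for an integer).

1. A_x = 0  [[AB ⟂ BC ⇒ 1x-1/2y+6=0] ∩ [|A−(1, 14)|²=5]]
2. A_y = 12  [[AB ⟂ BC ⇒ 1x-1/2y+6=0] ∩ [|A−(1, 14)|²=5]]
   so A = (0, 12)

A = (0, 12)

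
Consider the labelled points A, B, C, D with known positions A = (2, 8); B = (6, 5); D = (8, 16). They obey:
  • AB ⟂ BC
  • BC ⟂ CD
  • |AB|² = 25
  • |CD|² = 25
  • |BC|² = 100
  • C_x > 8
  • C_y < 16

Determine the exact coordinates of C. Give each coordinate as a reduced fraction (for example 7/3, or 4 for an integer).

1. C_x = 12  [[AB ⟂ BC ⇒ 4x-3y-9=0] ∩ [|C−(8, 16)|²=25]]
2. C_y = 13  [[AB ⟂ BC ⇒ 4x-3y-9=0] ∩ [|C−(8, 16)|²=25]]
   so C = (12, 13)

C = (12, 13)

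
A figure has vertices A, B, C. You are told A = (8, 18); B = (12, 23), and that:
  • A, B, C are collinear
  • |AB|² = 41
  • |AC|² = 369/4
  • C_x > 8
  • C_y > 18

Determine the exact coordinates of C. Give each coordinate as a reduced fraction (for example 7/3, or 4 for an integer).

1. C_x = 14  [[A, B, C are collinear ⇒ -5x+4y-32=0] ∩ [|C−(8, 18)|²=369/4]]
2. C_y = 51/2  [[A, B, C are collinear ⇒ -5x+4y-32=0] ∩ [|C−(8, 18)|²=369/4]]
   so C = (14, 51/2)

C = (14, 51/2)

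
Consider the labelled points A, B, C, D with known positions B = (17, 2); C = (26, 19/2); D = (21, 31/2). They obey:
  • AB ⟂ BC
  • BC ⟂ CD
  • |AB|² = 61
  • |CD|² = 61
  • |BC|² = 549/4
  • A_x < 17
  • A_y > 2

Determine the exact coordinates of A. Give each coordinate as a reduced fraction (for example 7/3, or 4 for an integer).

A = (12, 8)

1. A_x = 12  [[AB ⟂ BC ⇒ -9x-15/2y+168=0] ∩ [|A−(17, 2)|²=61]]
2. A_y = 8  [[AB ⟂ BC ⇒ -9x-15/2y+168=0] ∩ [|A−(17, 2)|²=61]]
   so A = (12, 8)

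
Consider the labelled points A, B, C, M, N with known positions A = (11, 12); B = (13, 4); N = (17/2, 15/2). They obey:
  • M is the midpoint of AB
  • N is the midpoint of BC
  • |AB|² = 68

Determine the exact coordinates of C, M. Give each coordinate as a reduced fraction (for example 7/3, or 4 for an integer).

C = (4, 11)
M = (12, 8)

1. M_x = 12  [2·M = A+B = (11, 12)+(13, 4)]
2. M_y = 8  [2·M = A+B = (11, 12)+(13, 4)]
   so M = (12, 8)
3. C_x = 4  [C = 2·N−B = 2·(17/2, 15/2)−(13, 4)]
4. C_y = 11  [C = 2·N−B = 2·(17/2, 15/2)−(13, 4)]
   so C = (4, 11)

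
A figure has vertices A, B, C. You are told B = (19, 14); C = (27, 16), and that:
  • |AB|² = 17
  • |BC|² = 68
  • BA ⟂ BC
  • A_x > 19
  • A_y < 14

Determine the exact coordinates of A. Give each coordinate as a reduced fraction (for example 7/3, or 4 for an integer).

1. A_x = 20  [[BA ⟂ BC ⇒ 8x+2y-180=0] ∩ [|A−(19, 14)|²=17]]
2. A_y = 10  [[BA ⟂ BC ⇒ 8x+2y-180=0] ∩ [|A−(19, 14)|²=17]]
   so A = (20, 10)

A = (20, 10)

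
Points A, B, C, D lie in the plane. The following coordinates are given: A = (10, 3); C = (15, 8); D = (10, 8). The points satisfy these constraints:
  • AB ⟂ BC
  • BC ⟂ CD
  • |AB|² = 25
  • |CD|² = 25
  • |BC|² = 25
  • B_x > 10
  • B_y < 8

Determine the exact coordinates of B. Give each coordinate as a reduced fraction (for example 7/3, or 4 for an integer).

1. B_x = 15  [[BC ⟂ CD ⇒ 5x-75=0] ∩ [|B−(10, 3)|²=25]]
2. B_y = 3  [[BC ⟂ CD ⇒ 5x-75=0] ∩ [|B−(10, 3)|²=25]]
   so B = (15, 3)

B = (15, 3)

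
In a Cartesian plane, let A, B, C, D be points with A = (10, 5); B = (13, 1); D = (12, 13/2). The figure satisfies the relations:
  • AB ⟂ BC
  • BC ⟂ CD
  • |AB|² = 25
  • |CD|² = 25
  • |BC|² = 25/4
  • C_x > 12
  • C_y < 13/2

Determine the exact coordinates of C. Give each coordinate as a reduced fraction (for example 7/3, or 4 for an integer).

C = (15, 5/2)

1. C_x = 15  [[AB ⟂ BC ⇒ 3x-4y-35=0] ∩ [|C−(12, 13/2)|²=25]]
2. C_y = 5/2  [[AB ⟂ BC ⇒ 3x-4y-35=0] ∩ [|C−(12, 13/2)|²=25]]
   so C = (15, 5/2)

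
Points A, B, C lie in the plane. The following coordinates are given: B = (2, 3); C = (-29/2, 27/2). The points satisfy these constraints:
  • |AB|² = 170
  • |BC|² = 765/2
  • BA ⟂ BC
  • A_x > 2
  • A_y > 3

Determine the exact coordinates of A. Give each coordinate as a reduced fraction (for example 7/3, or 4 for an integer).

A = (9, 14)

1. A_x = 9  [[BA ⟂ BC ⇒ -33/2x+21/2y+3/2=0] ∩ [|A−(2, 3)|²=170]]
2. A_y = 14  [[BA ⟂ BC ⇒ -33/2x+21/2y+3/2=0] ∩ [|A−(2, 3)|²=170]]
   so A = (9, 14)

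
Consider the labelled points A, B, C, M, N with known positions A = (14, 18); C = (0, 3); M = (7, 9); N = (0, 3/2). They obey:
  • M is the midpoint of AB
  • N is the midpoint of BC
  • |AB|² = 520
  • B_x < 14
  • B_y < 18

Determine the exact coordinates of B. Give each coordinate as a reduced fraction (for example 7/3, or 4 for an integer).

1. B_x = 0  [B = 2·M−A = 2·(7, 9)−(14, 18)]
2. B_y = 0  [B = 2·M−A = 2·(7, 9)−(14, 18)]
   so B = (0, 0)

B = (0, 0)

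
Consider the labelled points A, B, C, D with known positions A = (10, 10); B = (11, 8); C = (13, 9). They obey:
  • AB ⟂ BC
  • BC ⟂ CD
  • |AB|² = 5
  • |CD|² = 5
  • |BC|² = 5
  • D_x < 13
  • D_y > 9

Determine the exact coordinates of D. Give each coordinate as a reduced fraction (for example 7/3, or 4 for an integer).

1. D_x = 12  [[BC ⟂ CD ⇒ 2x+1y-35=0] ∩ [|D−(13, 9)|²=5]]
2. D_y = 11  [[BC ⟂ CD ⇒ 2x+1y-35=0] ∩ [|D−(13, 9)|²=5]]
   so D = (12, 11)

D = (12, 11)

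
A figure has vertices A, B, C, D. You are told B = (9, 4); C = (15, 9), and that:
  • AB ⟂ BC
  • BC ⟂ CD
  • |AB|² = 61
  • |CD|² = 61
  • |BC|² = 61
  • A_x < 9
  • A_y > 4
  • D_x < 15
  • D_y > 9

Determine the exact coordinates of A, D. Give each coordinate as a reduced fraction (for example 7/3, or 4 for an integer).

1. A_x = 4  [[AB ⟂ BC ⇒ -6x-5y+74=0] ∩ [|A−(9, 4)|²=61]]
2. A_y = 10  [[AB ⟂ BC ⇒ -6x-5y+74=0] ∩ [|A−(9, 4)|²=61]]
   so A = (4, 10)
3. D_x = 10  [[BC ⟂ CD ⇒ 6x+5y-135=0] ∩ [|D−(15, 9)|²=61]]
4. D_y = 15  [[BC ⟂ CD ⇒ 6x+5y-135=0] ∩ [|D−(15, 9)|²=61]]
   so D = (10, 15)

A = (4, 10)
D = (10, 15)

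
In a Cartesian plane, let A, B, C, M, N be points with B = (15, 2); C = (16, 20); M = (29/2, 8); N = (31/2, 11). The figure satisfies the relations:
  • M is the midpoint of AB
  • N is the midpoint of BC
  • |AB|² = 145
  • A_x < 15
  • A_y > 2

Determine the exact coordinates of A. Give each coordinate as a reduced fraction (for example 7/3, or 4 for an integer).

A = (14, 14)

1. A_x = 14  [A = 2·M−B = 2·(29/2, 8)−(15, 2)]
2. A_y = 14  [A = 2·M−B = 2·(29/2, 8)−(15, 2)]
   so A = (14, 14)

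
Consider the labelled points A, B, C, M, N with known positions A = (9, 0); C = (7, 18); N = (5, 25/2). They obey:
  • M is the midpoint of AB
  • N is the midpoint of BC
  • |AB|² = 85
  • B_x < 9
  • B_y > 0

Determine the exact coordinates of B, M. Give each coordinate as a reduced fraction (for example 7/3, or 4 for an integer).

B = (3, 7)
M = (6, 7/2)

1. B_x = 3  [B = 2·N−C = 2·(5, 25/2)−(7, 18)]
2. B_y = 7  [B = 2·N−C = 2·(5, 25/2)−(7, 18)]
   so B = (3, 7)
3. M_x = 6  [2·M = A+B = (9, 0)+(3, 7)]
4. M_y = 7/2  [2·M = A+B = (9, 0)+(3, 7)]
   so M = (6, 7/2)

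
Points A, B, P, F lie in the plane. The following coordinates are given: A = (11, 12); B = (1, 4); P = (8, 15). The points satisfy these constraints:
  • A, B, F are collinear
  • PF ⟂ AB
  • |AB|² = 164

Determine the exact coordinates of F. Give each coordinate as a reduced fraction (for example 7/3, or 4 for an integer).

1. F_x = 436/41  [[A, B, F are collinear ⇒ 8x-10y+32=0] ∩ [PF ⟂ AB ⇒ -10x-8y+200=0]]
2. F_y = 480/41  [[A, B, F are collinear ⇒ 8x-10y+32=0] ∩ [PF ⟂ AB ⇒ -10x-8y+200=0]]
   so F = (436/41, 480/41)

F = (436/41, 480/41)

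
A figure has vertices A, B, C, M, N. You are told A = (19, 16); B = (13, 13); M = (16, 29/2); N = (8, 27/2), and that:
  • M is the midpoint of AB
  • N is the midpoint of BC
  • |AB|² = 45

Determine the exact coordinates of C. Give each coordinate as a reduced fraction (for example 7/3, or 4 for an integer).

1. C_x = 3  [C = 2·N−B = 2·(8, 27/2)−(13, 13)]
2. C_y = 14  [C = 2·N−B = 2·(8, 27/2)−(13, 13)]
   so C = (3, 14)

C = (3, 14)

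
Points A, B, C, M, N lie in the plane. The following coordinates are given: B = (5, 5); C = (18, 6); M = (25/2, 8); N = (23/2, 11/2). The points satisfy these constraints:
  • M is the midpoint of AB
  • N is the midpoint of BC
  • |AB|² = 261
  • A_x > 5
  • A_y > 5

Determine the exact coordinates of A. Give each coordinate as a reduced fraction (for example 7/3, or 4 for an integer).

A = (20, 11)

1. A_x = 20  [A = 2·M−B = 2·(25/2, 8)−(5, 5)]
2. A_y = 11  [A = 2·M−B = 2·(25/2, 8)−(5, 5)]
   so A = (20, 11)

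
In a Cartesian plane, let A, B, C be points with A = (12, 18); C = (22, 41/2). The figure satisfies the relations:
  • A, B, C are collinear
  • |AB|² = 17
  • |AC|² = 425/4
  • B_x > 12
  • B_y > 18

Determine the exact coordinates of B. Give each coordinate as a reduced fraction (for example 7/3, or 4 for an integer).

1. B_x = 16  [[A, B, C are collinear ⇒ 5/2x-10y+150=0] ∩ [|B−(12, 18)|²=17]]
2. B_y = 19  [[A, B, C are collinear ⇒ 5/2x-10y+150=0] ∩ [|B−(12, 18)|²=17]]
   so B = (16, 19)

B = (16, 19)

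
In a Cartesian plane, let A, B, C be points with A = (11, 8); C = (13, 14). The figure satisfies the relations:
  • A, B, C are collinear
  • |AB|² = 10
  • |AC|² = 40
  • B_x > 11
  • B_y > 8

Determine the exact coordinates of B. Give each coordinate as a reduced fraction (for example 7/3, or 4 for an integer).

1. B_x = 12  [[A, B, C are collinear ⇒ 6x-2y-50=0] ∩ [|B−(11, 8)|²=10]]
2. B_y = 11  [[A, B, C are collinear ⇒ 6x-2y-50=0] ∩ [|B−(11, 8)|²=10]]
   so B = (12, 11)

B = (12, 11)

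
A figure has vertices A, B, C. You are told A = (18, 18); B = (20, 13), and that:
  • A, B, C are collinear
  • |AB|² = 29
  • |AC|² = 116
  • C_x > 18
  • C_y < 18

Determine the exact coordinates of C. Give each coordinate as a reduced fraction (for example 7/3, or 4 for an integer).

1. C_x = 22  [[A, B, C are collinear ⇒ 5x+2y-126=0] ∩ [|C−(18, 18)|²=116]]
2. C_y = 8  [[A, B, C are collinear ⇒ 5x+2y-126=0] ∩ [|C−(18, 18)|²=116]]
   so C = (22, 8)

C = (22, 8)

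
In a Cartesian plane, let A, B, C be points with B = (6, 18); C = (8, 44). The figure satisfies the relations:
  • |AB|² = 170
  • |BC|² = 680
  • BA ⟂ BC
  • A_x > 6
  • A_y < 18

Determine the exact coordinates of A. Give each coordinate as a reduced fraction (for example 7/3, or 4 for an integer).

1. A_x = 19  [[BA ⟂ BC ⇒ 2x+26y-480=0] ∩ [|A−(6, 18)|²=170]]
2. A_y = 17  [[BA ⟂ BC ⇒ 2x+26y-480=0] ∩ [|A−(6, 18)|²=170]]
   so A = (19, 17)

A = (19, 17)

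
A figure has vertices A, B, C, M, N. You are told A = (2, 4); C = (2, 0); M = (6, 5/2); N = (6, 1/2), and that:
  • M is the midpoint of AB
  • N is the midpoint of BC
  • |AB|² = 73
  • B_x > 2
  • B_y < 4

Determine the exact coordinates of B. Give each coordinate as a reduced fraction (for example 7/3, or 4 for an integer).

1. B_x = 10  [B = 2·M−A = 2·(6, 5/2)−(2, 4)]
2. B_y = 1  [B = 2·M−A = 2·(6, 5/2)−(2, 4)]
   so B = (10, 1)

B = (10, 1)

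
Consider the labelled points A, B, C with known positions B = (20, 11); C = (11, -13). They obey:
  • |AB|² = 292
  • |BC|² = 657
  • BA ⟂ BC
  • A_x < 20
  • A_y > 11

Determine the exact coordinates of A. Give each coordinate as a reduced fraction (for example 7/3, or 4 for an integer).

A = (4, 17)

1. A_x = 4  [[BA ⟂ BC ⇒ -9x-24y+444=0] ∩ [|A−(20, 11)|²=292]]
2. A_y = 17  [[BA ⟂ BC ⇒ -9x-24y+444=0] ∩ [|A−(20, 11)|²=292]]
   so A = (4, 17)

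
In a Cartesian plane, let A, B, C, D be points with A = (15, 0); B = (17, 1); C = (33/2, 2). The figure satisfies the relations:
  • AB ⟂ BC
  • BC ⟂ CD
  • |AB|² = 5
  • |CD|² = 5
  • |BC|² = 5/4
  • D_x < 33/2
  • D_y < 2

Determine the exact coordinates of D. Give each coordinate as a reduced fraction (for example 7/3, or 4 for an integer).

D = (29/2, 1)

1. D_x = 29/2  [[BC ⟂ CD ⇒ -1/2x+1y+25/4=0] ∩ [|D−(33/2, 2)|²=5]]
2. D_y = 1  [[BC ⟂ CD ⇒ -1/2x+1y+25/4=0] ∩ [|D−(33/2, 2)|²=5]]
   so D = (29/2, 1)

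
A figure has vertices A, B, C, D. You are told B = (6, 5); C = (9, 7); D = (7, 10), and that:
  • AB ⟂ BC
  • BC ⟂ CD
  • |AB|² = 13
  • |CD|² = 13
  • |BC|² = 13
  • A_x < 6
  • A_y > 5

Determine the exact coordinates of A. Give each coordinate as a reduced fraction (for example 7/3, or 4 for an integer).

A = (4, 8)

1. A_x = 4  [[AB ⟂ BC ⇒ -3x-2y+28=0] ∩ [|A−(6, 5)|²=13]]
2. A_y = 8  [[AB ⟂ BC ⇒ -3x-2y+28=0] ∩ [|A−(6, 5)|²=13]]
   so A = (4, 8)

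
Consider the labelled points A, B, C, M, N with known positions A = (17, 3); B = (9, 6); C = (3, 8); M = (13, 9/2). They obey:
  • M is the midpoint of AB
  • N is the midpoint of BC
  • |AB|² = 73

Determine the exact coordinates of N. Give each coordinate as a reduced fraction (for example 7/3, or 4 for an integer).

1. N_x = 6  [2·N = B+C = (9, 6)+(3, 8)]
2. N_y = 7  [2·N = B+C = (9, 6)+(3, 8)]
   so N = (6, 7)

N = (6, 7)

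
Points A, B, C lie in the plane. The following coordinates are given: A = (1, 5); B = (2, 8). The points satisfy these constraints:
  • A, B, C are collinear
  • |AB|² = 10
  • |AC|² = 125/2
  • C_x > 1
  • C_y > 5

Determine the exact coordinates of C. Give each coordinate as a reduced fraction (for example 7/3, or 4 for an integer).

C = (7/2, 25/2)

1. C_x = 7/2  [[A, B, C are collinear ⇒ -3x+1y-2=0] ∩ [|C−(1, 5)|²=125/2]]
2. C_y = 25/2  [[A, B, C are collinear ⇒ -3x+1y-2=0] ∩ [|C−(1, 5)|²=125/2]]
   so C = (7/2, 25/2)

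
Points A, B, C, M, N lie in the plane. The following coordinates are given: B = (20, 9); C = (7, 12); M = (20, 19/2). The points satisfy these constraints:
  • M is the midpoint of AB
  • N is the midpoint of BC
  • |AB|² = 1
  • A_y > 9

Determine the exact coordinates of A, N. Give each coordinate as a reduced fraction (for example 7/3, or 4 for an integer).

A = (20, 10)
N = (27/2, 21/2)

1. A_x = 20  [A = 2·M−B = 2·(20, 19/2)−(20, 9)]
2. A_y = 10  [A = 2·M−B = 2·(20, 19/2)−(20, 9)]
   so A = (20, 10)
3. N_x = 27/2  [2·N = B+C = (20, 9)+(7, 12)]
4. N_y = 21/2  [2·N = B+C = (20, 9)+(7, 12)]
   so N = (27/2, 21/2)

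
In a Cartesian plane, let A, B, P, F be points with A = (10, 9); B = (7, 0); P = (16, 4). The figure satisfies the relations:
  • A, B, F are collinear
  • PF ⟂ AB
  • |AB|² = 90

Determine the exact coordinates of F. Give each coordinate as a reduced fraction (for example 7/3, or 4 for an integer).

F = (91/10, 63/10)

1. F_x = 91/10  [[A, B, F are collinear ⇒ 9x-3y-63=0] ∩ [PF ⟂ AB ⇒ -3x-9y+84=0]]
2. F_y = 63/10  [[A, B, F are collinear ⇒ 9x-3y-63=0] ∩ [PF ⟂ AB ⇒ -3x-9y+84=0]]
   so F = (91/10, 63/10)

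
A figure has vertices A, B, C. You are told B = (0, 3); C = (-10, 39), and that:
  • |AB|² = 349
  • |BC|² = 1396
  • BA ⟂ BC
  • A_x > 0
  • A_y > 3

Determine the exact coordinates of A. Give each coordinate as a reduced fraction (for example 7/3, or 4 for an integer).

A = (18, 8)

1. A_x = 18  [[BA ⟂ BC ⇒ -10x+36y-108=0] ∩ [|A−(0, 3)|²=349]]
2. A_y = 8  [[BA ⟂ BC ⇒ -10x+36y-108=0] ∩ [|A−(0, 3)|²=349]]
   so A = (18, 8)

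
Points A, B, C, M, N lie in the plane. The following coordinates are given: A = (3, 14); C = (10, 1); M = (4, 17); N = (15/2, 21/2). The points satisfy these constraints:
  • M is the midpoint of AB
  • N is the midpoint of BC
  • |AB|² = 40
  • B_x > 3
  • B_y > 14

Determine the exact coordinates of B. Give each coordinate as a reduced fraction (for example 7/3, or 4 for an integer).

1. B_x = 5  [B = 2·M−A = 2·(4, 17)−(3, 14)]
2. B_y = 20  [B = 2·M−A = 2·(4, 17)−(3, 14)]
   so B = (5, 20)

B = (5, 20)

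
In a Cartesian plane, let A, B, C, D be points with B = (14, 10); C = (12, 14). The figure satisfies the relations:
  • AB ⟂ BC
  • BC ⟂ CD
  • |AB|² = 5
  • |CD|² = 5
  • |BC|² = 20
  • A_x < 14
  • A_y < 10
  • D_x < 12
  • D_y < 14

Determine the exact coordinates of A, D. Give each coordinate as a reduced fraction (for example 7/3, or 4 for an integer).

1. A_x = 12  [[AB ⟂ BC ⇒ 2x-4y+12=0] ∩ [|A−(14, 10)|²=5]]
2. A_y = 9  [[AB ⟂ BC ⇒ 2x-4y+12=0] ∩ [|A−(14, 10)|²=5]]
   so A = (12, 9)
3. D_x = 10  [[BC ⟂ CD ⇒ -2x+4y-32=0] ∩ [|D−(12, 14)|²=5]]
4. D_y = 13  [[BC ⟂ CD ⇒ -2x+4y-32=0] ∩ [|D−(12, 14)|²=5]]
   so D = (10, 13)

A = (12, 9)
D = (10, 13)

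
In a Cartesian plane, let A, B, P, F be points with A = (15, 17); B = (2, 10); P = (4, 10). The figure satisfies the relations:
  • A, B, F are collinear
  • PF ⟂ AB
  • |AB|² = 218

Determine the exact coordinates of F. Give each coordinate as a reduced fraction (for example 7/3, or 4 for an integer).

1. F_x = 387/109  [[A, B, F are collinear ⇒ 7x-13y+116=0] ∩ [PF ⟂ AB ⇒ -13x-7y+122=0]]
2. F_y = 1181/109  [[A, B, F are collinear ⇒ 7x-13y+116=0] ∩ [PF ⟂ AB ⇒ -13x-7y+122=0]]
   so F = (387/109, 1181/109)

F = (387/109, 1181/109)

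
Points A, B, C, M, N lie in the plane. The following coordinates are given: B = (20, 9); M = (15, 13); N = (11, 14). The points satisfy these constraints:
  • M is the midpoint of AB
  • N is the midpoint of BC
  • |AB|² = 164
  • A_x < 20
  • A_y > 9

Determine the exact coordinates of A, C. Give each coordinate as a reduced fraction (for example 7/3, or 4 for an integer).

A = (10, 17)
C = (2, 19)

1. A_x = 10  [A = 2·M−B = 2·(15, 13)−(20, 9)]
2. A_y = 17  [A = 2·M−B = 2·(15, 13)−(20, 9)]
   so A = (10, 17)
3. C_x = 2  [C = 2·N−B = 2·(11, 14)−(20, 9)]
4. C_y = 19  [C = 2·N−B = 2·(11, 14)−(20, 9)]
   so C = (2, 19)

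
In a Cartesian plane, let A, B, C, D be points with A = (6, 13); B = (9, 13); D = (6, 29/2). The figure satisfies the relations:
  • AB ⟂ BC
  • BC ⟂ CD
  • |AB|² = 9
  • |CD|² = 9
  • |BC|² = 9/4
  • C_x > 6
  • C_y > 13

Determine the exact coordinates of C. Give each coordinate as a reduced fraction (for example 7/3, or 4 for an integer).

C = (9, 29/2)

1. C_x = 9  [[AB ⟂ BC ⇒ 3x-27=0] ∩ [|C−(6, 29/2)|²=9]]
2. C_y = 29/2  [[AB ⟂ BC ⇒ 3x-27=0] ∩ [|C−(6, 29/2)|²=9]]
   so C = (9, 29/2)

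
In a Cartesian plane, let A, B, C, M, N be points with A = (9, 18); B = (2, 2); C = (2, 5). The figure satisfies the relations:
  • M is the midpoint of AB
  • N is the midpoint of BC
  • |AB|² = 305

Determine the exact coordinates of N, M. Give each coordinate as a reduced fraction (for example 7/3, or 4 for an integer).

N = (2, 7/2)
M = (11/2, 10)

1. M_x = 11/2  [2·M = A+B = (9, 18)+(2, 2)]
2. M_y = 10  [2·M = A+B = (9, 18)+(2, 2)]
   so M = (11/2, 10)
3. N_x = 2  [2·N = B+C = (2, 2)+(2, 5)]
4. N_y = 7/2  [2·N = B+C = (2, 2)+(2, 5)]
   so N = (2, 7/2)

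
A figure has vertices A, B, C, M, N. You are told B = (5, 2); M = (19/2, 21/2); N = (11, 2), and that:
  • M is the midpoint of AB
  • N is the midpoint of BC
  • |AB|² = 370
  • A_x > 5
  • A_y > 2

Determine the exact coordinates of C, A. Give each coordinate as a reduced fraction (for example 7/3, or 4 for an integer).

1. A_x = 14  [A = 2·M−B = 2·(19/2, 21/2)−(5, 2)]
2. A_y = 19  [A = 2·M−B = 2·(19/2, 21/2)−(5, 2)]
   so A = (14, 19)
3. C_x = 17  [C = 2·N−B = 2·(11, 2)−(5, 2)]
4. C_y = 2  [C = 2·N−B = 2·(11, 2)−(5, 2)]
   so C = (17, 2)

C = (17, 2)
A = (14, 19)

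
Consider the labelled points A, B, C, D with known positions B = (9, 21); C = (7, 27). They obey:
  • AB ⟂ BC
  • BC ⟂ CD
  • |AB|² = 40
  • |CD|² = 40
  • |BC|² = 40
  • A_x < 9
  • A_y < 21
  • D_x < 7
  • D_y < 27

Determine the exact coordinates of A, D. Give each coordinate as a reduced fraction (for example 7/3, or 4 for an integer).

1. A_x = 3  [[AB ⟂ BC ⇒ 2x-6y+108=0] ∩ [|A−(9, 21)|²=40]]
2. A_y = 19  [[AB ⟂ BC ⇒ 2x-6y+108=0] ∩ [|A−(9, 21)|²=40]]
   so A = (3, 19)
3. D_x = 1  [[BC ⟂ CD ⇒ -2x+6y-148=0] ∩ [|D−(7, 27)|²=40]]
4. D_y = 25  [[BC ⟂ CD ⇒ -2x+6y-148=0] ∩ [|D−(7, 27)|²=40]]
   so D = (1, 25)

A = (3, 19)
D = (1, 25)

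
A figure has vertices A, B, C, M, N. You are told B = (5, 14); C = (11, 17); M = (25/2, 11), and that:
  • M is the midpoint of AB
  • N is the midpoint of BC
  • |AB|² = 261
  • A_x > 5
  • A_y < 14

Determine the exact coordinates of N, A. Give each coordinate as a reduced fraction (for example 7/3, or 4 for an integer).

N = (8, 31/2)
A = (20, 8)

1. A_x = 20  [A = 2·M−B = 2·(25/2, 11)−(5, 14)]
2. A_y = 8  [A = 2·M−B = 2·(25/2, 11)−(5, 14)]
   so A = (20, 8)
3. N_x = 8  [2·N = B+C = (5, 14)+(11, 17)]
4. N_y = 31/2  [2·N = B+C = (5, 14)+(11, 17)]
   so N = (8, 31/2)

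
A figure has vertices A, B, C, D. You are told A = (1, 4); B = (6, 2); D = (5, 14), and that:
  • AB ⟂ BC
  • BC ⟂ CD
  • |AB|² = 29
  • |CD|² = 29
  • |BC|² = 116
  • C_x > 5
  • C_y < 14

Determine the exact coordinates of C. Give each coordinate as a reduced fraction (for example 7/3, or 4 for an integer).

1. C_x = 10  [[AB ⟂ BC ⇒ 5x-2y-26=0] ∩ [|C−(5, 14)|²=29]]
2. C_y = 12  [[AB ⟂ BC ⇒ 5x-2y-26=0] ∩ [|C−(5, 14)|²=29]]
   so C = (10, 12)

C = (10, 12)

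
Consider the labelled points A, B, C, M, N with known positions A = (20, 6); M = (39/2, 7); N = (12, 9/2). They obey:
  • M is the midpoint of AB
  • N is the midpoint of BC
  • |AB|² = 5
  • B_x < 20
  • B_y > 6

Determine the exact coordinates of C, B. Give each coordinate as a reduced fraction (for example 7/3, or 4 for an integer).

C = (5, 1)
B = (19, 8)

1. B_x = 19  [B = 2·M−A = 2·(39/2, 7)−(20, 6)]
2. B_y = 8  [B = 2·M−A = 2·(39/2, 7)−(20, 6)]
   so B = (19, 8)
3. C_x = 5  [C = 2·N−B = 2·(12, 9/2)−(19, 8)]
4. C_y = 1  [C = 2·N−B = 2·(12, 9/2)−(19, 8)]
   so C = (5, 1)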